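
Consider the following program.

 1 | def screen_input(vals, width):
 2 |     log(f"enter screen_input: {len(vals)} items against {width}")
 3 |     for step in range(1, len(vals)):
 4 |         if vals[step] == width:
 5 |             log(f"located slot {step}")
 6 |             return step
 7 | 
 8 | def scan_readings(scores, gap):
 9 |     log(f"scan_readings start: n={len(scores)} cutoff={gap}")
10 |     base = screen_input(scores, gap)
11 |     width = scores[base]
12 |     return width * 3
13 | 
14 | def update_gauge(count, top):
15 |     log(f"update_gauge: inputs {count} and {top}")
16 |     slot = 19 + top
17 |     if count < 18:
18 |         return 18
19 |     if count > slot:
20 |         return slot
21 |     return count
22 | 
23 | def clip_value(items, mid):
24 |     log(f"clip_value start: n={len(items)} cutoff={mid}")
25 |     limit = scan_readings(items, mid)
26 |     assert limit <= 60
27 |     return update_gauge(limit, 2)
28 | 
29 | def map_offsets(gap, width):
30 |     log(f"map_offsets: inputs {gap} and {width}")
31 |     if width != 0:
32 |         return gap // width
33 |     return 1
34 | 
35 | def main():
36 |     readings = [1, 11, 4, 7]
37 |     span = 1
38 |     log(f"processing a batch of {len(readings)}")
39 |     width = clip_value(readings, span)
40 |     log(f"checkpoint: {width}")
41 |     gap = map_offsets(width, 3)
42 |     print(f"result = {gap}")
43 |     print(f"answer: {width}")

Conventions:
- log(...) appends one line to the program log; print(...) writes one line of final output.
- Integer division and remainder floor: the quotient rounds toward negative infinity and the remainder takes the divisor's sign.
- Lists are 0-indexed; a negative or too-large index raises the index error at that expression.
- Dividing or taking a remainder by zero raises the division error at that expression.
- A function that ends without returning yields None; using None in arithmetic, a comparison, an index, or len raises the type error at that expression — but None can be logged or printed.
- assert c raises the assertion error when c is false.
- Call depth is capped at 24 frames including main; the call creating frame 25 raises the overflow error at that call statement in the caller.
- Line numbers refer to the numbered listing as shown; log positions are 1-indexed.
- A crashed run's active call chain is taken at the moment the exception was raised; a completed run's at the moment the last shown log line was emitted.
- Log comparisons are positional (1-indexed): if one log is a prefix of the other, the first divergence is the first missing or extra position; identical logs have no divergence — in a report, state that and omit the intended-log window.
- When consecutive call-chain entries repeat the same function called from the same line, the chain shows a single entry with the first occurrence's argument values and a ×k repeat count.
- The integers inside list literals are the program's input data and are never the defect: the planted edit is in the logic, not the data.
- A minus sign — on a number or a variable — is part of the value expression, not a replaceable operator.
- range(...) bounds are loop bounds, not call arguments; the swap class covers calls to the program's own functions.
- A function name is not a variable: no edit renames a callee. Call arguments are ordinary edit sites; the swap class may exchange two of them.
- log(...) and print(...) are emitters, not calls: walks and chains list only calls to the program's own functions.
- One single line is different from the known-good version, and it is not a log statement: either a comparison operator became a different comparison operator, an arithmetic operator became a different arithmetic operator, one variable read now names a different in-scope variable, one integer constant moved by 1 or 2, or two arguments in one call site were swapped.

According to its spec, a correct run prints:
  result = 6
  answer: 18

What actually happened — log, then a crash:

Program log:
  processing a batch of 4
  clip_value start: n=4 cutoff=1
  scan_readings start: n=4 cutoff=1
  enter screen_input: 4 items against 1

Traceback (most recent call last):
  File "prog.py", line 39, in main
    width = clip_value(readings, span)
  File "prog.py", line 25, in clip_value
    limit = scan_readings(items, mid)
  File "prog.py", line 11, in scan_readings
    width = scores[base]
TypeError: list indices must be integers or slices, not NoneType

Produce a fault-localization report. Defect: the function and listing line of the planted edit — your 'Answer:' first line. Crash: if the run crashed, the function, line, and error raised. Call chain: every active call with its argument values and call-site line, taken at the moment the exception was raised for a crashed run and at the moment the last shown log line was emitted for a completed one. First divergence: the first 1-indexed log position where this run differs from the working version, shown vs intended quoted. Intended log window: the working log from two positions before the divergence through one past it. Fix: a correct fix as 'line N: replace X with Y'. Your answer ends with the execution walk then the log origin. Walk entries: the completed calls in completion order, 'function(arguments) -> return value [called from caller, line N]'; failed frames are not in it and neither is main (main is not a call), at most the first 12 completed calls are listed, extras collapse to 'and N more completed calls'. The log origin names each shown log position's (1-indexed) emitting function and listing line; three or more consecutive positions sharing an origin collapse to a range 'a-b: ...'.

Answer: the defect is in screen_input at line 3.
Core observation: The log ends early — 4 lines, where the working version next logs 'located slot 0'.
Crash: scan_readings, line 11, TypeError.
Call chain: main -> clip_value([1, 11, 4, 7], 1) (called at line 39) -> scan_readings([1, 11, 4, 7], 1) (called at line 25).
First divergence: position 5 — the faulty run's log ends after 4 lines; the working version continues with 'located slot 0'.
Intended log window:
  3: scan_readings start: n=4 cutoff=1
  4: enter screen_input: 4 items against 1
  5: located slot 0
  6: update_gauge: inputs 3 and 2
Execution walk:
  screen_input([1, 11, 4, 7], 1) -> None  [called from scan_readings, line 10]
Log origin:
  1: emitted by main (line 38)
  2: emitted by clip_value (line 24)
  3: emitted by scan_readings (line 9)
  4: emitted by screen_input (line 2)
A correct fix: line 3: replace `1` with `0`.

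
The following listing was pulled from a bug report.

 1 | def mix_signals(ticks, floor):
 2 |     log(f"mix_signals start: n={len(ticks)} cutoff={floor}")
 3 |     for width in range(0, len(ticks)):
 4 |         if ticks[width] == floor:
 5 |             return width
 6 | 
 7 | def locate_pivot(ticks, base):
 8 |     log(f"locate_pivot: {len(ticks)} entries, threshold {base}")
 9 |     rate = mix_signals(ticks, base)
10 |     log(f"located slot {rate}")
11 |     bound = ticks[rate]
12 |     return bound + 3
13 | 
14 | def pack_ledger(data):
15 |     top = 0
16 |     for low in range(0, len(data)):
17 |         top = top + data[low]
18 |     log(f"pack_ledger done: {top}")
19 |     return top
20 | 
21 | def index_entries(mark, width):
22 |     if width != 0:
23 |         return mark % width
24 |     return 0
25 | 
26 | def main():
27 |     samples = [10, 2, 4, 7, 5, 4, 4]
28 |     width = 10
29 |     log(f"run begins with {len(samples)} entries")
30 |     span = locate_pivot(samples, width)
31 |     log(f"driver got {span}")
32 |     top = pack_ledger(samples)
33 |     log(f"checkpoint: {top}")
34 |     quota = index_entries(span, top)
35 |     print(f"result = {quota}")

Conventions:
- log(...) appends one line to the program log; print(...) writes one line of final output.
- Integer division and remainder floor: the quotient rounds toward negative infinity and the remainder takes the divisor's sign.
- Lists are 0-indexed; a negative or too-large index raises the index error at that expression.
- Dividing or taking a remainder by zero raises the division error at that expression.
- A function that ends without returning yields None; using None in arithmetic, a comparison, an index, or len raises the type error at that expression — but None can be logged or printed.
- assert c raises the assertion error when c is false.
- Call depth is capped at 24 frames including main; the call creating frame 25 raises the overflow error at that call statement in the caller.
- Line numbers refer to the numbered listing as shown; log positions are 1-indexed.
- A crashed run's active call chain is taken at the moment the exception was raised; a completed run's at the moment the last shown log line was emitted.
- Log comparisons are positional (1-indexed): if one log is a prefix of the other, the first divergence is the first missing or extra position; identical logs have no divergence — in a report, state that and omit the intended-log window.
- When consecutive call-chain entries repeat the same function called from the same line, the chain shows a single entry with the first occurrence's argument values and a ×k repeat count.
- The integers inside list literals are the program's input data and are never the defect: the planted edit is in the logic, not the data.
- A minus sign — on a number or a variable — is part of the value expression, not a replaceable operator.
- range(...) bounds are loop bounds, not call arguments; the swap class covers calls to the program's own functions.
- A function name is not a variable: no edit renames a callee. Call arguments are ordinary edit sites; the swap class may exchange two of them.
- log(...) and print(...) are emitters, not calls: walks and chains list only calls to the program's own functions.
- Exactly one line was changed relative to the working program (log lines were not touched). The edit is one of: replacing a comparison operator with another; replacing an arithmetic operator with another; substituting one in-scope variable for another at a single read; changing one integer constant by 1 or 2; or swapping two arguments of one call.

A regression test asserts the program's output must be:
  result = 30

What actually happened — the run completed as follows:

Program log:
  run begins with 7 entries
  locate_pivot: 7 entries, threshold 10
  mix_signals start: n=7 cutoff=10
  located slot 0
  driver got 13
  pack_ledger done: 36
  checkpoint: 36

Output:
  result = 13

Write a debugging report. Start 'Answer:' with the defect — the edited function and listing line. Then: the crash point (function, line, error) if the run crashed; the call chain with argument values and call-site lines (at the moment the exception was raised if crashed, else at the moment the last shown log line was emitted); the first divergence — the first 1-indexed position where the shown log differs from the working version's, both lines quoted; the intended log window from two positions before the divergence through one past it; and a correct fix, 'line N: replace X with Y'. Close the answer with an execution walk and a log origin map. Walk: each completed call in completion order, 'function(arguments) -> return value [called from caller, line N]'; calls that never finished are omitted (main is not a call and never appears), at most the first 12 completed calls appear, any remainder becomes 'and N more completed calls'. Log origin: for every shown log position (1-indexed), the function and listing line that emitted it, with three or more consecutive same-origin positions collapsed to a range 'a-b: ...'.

Answer: the defect is in locate_pivot at line 12.
The tell: The log first diverges at position 5: the faulty run prints 'driver got 13' where the working version prints 'driver got 30'.
Call chain: main.
First divergence: position 5; shown 'driver got 13' vs intended 'driver got 30'.
Intended log window:
  3: mix_signals start: n=7 cutoff=10
  4: located slot 0
  5: driver got 30
  6: pack_ledger done: 36
Execution walk:
  mix_signals([10, 2, 4, 7, 5, 4, 4], 10) -> 0  [called from locate_pivot, line 9]
  locate_pivot([10, 2, 4, 7, 5, 4, 4], 10) -> 13  [called from main, line 30]
  pack_ledger([10, 2, 4, 7, 5, 4, 4]) -> 36  [called from main, line 32]
  index_entries(13, 36) -> 13  [called from main, line 34]
Log origin:
  1 — main, line 29
  2 — locate_pivot, line 8
  3 — mix_signals, line 2
  4 — locate_pivot, line 10
  5 — main, line 31
  6 — pack_ledger, line 18
  7 — main, line 33
A correct fix: line 12: replace `+` with `*`.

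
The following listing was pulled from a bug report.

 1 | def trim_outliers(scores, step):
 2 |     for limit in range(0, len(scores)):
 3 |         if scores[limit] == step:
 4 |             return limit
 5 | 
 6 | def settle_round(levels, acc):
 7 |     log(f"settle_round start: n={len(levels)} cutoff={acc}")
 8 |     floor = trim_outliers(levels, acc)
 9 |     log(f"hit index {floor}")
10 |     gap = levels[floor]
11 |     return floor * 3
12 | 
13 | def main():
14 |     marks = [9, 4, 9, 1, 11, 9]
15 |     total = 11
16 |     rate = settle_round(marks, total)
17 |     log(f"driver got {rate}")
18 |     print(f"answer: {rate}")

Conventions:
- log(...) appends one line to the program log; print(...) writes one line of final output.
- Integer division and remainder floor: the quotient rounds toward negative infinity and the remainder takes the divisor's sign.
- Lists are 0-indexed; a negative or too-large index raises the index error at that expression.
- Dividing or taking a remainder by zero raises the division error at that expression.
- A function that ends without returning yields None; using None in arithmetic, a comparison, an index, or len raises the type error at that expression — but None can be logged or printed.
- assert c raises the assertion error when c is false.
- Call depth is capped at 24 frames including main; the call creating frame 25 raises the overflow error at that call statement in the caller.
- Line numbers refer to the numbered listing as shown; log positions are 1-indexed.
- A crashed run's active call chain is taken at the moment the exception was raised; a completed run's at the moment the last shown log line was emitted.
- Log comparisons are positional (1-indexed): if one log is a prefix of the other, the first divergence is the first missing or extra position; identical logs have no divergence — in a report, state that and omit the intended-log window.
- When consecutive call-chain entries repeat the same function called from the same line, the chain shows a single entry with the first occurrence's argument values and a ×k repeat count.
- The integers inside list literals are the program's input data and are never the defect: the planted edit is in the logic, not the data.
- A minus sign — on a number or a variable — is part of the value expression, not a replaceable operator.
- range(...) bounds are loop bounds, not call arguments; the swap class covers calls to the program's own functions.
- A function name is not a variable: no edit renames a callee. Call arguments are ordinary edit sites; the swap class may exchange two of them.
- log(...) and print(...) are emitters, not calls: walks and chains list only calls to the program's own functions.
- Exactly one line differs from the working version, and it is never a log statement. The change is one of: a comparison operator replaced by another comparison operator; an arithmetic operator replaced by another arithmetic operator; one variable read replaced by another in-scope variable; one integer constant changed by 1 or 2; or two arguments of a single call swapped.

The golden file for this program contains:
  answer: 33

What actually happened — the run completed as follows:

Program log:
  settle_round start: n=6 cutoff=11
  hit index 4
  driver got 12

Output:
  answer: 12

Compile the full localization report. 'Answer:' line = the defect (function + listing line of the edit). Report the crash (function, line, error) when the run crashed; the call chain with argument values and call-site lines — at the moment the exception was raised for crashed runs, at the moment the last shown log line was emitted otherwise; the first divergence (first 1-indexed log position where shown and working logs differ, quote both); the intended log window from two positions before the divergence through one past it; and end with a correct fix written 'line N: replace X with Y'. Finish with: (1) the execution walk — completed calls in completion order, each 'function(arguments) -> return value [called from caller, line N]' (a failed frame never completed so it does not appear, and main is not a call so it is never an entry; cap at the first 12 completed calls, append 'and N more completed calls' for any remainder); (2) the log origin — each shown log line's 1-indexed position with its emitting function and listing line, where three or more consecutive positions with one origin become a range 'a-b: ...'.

Answer: the defect is in settle_round at line 11.
Core observation: At log position 3 the runs split — shown 'driver got 12', but the working version logs 'driver got 33'.
Call chain: main.
First divergence: position 3 — shown 'driver got 12', intended 'driver got 33'.
Intended log window:
  1: settle_round start: n=6 cutoff=11
  2: hit index 4
  3: driver got 33
Execution walk:
  trim_outliers([9, 4, 9, 1, 11, 9], 11) -> 4  [called from settle_round, line 8]
  settle_round([9, 4, 9, 1, 11, 9], 11) -> 12  [called from main, line 16]
Log line origins:
  1: from settle_round, line 7
  2: from settle_round, line 9
  3: from main, line 17
A correct fix: line 11: replace `floor` with `gap`.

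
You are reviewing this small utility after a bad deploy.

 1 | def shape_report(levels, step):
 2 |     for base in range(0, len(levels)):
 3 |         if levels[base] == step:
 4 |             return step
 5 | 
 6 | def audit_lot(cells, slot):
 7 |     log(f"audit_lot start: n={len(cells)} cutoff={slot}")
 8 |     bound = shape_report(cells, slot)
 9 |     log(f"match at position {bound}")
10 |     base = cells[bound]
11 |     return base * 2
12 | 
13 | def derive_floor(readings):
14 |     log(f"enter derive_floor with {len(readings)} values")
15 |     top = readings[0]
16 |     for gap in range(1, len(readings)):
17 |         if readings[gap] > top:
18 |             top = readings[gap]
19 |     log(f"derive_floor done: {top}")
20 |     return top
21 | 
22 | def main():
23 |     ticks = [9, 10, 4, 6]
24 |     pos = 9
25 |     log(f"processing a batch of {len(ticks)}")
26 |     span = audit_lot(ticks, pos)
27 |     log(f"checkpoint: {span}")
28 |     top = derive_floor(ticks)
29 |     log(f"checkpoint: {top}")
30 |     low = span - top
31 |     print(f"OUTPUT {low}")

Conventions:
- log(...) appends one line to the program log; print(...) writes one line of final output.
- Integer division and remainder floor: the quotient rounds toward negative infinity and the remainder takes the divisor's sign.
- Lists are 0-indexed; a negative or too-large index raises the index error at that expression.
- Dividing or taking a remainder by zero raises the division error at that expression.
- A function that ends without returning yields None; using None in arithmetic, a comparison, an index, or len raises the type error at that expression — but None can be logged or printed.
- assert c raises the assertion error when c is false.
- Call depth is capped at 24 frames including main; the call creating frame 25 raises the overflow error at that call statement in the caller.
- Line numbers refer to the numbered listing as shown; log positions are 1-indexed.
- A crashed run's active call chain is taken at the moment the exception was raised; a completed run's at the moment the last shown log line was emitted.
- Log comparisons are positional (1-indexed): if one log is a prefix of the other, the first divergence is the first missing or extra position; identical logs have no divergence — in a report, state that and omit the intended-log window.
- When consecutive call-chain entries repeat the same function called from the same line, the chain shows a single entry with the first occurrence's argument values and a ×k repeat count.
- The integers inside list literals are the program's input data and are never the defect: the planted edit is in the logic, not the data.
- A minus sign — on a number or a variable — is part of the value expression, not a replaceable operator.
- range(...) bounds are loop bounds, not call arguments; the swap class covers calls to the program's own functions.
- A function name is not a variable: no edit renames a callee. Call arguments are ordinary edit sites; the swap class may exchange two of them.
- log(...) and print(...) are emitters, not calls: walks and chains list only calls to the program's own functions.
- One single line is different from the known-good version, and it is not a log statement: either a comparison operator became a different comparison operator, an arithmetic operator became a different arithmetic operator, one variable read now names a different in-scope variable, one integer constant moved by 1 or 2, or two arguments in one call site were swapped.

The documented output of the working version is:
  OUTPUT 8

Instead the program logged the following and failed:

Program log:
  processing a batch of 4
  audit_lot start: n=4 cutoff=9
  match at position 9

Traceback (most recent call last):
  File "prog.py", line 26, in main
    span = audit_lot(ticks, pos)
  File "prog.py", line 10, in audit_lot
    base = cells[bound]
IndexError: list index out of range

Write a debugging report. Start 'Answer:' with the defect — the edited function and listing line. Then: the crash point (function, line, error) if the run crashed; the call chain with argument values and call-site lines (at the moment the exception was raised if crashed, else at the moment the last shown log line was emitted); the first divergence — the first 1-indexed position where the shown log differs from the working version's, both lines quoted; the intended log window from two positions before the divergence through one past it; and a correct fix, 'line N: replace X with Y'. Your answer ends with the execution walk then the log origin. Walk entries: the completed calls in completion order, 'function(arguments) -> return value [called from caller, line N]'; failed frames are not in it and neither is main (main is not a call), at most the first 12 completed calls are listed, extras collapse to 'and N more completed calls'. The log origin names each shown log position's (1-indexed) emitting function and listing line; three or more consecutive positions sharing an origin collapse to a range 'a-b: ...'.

Answer: the defect is in shape_report at line 4.
Core observation: At log position 3 the runs split — shown 'match at position 9', but the working version logs 'match at position 0'.
Crash: audit_lot, line 10, IndexError.
Call chain: main -> audit_lot([9, 10, 4, 6], 9) (called at line 26).
First divergence: position 3; shown 'match at position 9' vs intended 'match at position 0'.
Intended log window:
  1: processing a batch of 4
  2: audit_lot start: n=4 cutoff=9
  3: match at position 0
  4: checkpoint: 18
Execution walk:
  shape_report([9, 10, 4, 6], 9) -> 9  [called from audit_lot, line 8]
Log line origins:
  1: emitted by main (line 25)
  2: emitted by audit_lot (line 7)
  3: emitted by audit_lot (line 9)
A correct fix: line 4: replace `step` with `base`.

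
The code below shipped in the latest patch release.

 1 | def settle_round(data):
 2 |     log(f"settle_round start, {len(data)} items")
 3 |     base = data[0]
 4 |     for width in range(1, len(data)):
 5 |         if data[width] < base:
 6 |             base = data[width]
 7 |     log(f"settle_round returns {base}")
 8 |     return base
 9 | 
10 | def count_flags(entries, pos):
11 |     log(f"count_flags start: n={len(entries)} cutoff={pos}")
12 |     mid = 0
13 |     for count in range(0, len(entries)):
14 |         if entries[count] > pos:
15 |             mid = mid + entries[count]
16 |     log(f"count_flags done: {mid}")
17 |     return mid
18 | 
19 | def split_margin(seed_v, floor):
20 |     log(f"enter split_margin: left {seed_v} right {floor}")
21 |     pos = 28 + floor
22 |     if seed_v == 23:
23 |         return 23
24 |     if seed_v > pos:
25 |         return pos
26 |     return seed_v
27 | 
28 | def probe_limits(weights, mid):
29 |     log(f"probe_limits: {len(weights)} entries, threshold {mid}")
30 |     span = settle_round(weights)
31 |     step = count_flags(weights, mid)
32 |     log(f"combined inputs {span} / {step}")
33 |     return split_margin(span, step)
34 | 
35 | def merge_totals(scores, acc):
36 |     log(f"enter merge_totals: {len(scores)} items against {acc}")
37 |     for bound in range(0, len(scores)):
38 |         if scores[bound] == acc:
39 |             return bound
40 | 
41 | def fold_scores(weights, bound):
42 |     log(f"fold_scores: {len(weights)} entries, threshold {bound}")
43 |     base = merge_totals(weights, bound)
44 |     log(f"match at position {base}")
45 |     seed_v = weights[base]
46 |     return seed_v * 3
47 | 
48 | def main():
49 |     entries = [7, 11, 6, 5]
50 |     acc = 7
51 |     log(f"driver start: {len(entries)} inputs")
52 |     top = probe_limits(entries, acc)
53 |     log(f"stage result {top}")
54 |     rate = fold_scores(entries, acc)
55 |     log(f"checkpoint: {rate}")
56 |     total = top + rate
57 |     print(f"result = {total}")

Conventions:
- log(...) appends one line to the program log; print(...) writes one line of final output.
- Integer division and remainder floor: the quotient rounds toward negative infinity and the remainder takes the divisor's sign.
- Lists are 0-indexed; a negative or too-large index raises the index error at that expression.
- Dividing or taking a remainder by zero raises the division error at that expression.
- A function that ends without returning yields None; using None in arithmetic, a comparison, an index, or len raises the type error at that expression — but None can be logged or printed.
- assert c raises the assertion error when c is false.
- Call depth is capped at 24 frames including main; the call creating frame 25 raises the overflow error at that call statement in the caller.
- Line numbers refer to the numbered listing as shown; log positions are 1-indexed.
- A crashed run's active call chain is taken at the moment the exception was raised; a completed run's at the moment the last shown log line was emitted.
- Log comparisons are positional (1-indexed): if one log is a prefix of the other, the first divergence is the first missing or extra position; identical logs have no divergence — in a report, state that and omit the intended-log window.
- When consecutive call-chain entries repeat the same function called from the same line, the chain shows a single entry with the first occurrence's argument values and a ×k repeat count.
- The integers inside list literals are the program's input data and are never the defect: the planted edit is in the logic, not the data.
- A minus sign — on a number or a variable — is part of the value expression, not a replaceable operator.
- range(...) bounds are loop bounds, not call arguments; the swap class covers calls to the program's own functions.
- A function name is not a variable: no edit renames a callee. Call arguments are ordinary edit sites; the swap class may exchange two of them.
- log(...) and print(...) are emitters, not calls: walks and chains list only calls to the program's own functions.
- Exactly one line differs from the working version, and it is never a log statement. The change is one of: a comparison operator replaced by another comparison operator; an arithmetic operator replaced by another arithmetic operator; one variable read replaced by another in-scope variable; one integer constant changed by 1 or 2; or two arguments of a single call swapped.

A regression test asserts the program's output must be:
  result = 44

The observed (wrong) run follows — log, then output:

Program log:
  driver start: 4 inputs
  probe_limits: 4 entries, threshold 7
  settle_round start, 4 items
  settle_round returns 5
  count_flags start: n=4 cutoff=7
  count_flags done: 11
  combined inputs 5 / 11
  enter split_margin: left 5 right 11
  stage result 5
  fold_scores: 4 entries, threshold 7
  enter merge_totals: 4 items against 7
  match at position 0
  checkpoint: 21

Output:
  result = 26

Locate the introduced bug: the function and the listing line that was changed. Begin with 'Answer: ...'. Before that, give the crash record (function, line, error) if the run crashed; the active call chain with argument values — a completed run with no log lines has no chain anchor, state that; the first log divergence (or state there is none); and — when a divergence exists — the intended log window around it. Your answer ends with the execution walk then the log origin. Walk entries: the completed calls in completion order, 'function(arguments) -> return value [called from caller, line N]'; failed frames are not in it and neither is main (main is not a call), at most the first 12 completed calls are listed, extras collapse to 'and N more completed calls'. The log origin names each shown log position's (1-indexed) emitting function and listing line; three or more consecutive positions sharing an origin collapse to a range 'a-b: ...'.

Answer: the defect is in split_margin at line 22.
Key observation: Everything matches until log position 9, which reads 'stage result 5' in place of 'stage result 23'.
Call chain: main.
First divergence: at position 9 the run shows 'stage result 5' where the working version logs 'stage result 23'.
Intended log window:
  7: combined inputs 5 / 11
  8: enter split_margin: left 5 right 11
  9: stage result 23
  10: fold_scores: 4 entries, threshold 7
Execution walk:
  settle_round([7, 11, 6, 5]) -> 5  [called from probe_limits, line 30]
  count_flags([7, 11, 6, 5], 7) -> 11  [called from probe_limits, line 31]
  split_margin(5, 11) -> 5  [called from probe_limits, line 33]
  probe_limits([7, 11, 6, 5], 7) -> 5  [called from main, line 52]
  merge_totals([7, 11, 6, 5], 7) -> 0  [called from fold_scores, line 43]
  fold_scores([7, 11, 6, 5], 7) -> 21  [called from main, line 54]
Log origins:
  1: logged in main at line 51
  2: logged in probe_limits at line 29
  3: logged in settle_round at line 2
  4: logged in settle_round at line 7
  5: logged in count_flags at line 11
  6: logged in count_flags at line 16
  7: logged in probe_limits at line 32
  8: logged in split_margin at line 20
  9: logged in main at line 53
  10: logged in fold_scores at line 42
  11: logged in merge_totals at line 36
  12: logged in fold_scores at line 44
  13: logged in main at line 55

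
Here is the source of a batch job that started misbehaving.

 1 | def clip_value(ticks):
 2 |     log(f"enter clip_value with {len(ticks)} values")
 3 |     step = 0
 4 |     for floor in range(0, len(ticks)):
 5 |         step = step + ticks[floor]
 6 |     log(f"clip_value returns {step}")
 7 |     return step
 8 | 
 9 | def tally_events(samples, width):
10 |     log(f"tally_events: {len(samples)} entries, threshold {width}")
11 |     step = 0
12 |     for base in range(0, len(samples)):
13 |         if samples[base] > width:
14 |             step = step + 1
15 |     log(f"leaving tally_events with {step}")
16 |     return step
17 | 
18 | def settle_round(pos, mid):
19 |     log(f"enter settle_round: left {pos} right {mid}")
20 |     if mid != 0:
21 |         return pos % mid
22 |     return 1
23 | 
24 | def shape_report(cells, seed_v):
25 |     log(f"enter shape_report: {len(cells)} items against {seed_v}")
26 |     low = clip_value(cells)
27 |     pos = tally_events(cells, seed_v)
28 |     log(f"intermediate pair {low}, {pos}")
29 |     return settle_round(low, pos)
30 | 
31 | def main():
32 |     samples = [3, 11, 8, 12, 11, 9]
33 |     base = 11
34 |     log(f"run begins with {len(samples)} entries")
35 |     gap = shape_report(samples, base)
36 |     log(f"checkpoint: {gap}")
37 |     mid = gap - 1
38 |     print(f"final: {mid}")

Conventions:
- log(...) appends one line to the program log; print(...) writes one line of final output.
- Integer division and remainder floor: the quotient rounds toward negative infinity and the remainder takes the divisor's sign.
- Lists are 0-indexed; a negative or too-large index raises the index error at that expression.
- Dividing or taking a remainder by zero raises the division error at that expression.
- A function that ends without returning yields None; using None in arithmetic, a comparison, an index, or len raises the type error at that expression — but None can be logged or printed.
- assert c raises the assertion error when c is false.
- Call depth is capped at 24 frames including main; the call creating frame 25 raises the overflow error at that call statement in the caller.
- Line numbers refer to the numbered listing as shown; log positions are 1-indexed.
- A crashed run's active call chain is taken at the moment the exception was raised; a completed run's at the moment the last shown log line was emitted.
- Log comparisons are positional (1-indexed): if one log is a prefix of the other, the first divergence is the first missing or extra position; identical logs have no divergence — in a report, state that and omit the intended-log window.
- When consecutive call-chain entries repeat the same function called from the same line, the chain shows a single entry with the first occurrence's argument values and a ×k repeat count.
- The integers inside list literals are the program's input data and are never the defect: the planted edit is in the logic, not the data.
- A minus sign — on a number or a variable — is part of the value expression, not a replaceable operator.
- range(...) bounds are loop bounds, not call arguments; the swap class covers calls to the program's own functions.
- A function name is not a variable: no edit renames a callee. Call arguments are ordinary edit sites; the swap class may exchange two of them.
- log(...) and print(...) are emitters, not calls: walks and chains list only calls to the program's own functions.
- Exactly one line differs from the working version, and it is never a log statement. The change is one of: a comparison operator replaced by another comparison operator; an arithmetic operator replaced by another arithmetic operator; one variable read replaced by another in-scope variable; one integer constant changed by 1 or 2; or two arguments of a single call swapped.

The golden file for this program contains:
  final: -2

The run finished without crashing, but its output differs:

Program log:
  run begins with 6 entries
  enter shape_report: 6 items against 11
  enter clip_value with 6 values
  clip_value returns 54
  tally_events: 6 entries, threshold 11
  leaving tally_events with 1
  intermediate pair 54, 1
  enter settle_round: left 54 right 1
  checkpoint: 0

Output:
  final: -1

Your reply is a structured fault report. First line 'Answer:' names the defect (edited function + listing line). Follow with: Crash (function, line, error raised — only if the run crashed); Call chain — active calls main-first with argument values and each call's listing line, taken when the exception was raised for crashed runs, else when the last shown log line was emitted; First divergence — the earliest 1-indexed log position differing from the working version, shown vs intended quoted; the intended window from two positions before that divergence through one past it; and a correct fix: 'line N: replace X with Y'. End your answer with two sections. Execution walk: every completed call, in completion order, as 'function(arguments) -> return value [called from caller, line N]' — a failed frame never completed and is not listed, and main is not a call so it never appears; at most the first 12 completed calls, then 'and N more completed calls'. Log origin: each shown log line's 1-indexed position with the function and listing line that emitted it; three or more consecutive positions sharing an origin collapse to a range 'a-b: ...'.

Answer: the defect is in main at line 37.
The tell: Nothing in the log betrays the bug — only the output does.
Call chain: main.
First divergence: none — the logs agree in full.
Execution walk:
  clip_value([3, 11, 8, 12, 11, 9]) -> 54  [called from shape_report, line 26]
  tally_events([3, 11, 8, 12, 11, 9], 11) -> 1  [called from shape_report, line 27]
  settle_round(54, 1) -> 0  [called from shape_report, line 29]
  shape_report([3, 11, 8, 12, 11, 9], 11) -> 0  [called from main, line 35]
Origin of each log line:
  1: emitted by main (line 34)
  2: emitted by shape_report (line 25)
  3: emitted by clip_value (line 2)
  4: emitted by clip_value (line 6)
  5: emitted by tally_events (line 10)
  6: emitted by tally_events (line 15)
  7: emitted by shape_report (line 28)
  8: emitted by settle_round (line 19)
  9: emitted by main (line 36)
A correct fix: line 37: replace `1` with `2`.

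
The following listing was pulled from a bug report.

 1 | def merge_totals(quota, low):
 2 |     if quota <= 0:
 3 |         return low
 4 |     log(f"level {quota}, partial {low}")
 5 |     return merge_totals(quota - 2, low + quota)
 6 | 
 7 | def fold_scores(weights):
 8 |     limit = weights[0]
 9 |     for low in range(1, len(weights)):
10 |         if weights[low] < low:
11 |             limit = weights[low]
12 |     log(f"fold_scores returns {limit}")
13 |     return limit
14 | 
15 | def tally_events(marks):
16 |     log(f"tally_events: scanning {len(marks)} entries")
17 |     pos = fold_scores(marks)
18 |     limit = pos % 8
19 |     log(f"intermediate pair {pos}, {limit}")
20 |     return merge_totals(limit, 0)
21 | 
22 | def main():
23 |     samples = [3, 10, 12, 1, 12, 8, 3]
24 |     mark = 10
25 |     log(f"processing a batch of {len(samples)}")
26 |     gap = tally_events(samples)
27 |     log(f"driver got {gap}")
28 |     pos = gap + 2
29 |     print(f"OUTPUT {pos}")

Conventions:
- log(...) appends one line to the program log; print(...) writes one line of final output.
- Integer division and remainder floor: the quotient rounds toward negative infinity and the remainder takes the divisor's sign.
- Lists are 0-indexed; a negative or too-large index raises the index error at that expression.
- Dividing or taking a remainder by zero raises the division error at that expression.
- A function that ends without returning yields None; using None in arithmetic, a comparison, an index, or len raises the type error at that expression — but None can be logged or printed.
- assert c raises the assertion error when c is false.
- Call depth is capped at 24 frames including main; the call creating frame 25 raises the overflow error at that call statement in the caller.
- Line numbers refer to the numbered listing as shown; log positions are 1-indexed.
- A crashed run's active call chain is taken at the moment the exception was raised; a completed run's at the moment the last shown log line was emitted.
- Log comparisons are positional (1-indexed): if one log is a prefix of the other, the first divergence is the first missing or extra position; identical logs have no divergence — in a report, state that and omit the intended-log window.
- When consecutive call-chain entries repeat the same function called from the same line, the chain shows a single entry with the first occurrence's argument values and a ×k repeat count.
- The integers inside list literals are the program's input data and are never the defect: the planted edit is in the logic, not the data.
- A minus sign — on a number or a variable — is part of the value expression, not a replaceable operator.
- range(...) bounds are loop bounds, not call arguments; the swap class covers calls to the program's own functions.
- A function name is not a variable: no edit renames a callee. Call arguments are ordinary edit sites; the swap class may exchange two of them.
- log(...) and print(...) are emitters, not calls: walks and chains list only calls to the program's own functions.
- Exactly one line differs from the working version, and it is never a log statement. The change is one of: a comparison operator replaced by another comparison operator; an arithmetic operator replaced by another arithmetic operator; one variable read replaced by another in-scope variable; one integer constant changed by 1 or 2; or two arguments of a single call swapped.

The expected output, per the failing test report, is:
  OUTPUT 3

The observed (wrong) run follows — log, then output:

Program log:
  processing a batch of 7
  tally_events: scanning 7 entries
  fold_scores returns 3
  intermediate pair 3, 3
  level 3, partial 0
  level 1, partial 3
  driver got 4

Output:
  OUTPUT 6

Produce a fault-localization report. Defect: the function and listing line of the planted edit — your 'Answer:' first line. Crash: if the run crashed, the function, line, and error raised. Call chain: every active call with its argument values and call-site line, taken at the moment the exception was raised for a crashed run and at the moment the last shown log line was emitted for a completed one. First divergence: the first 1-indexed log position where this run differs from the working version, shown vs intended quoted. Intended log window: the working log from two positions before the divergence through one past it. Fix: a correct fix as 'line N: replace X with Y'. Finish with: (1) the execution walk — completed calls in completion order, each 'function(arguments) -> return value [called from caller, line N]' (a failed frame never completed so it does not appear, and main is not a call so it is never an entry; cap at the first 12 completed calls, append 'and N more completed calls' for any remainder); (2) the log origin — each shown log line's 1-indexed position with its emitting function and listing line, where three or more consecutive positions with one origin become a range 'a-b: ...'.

Answer: the defect is in fold_scores at line 10.
Key fact: The earliest visible damage is log position 3 — 'fold_scores returns 3' rather than the intended 'fold_scores returns 1'.
Call chain: main.
First divergence: position 3 — the shown line 'fold_scores returns 3' should read 'fold_scores returns 1'.
Intended log window:
  1: processing a batch of 7
  2: tally_events: scanning 7 entries
  3: fold_scores returns 1
  4: intermediate pair 1, 1
Execution walk:
  fold_scores([3, 10, 12, 1, 12, 8, 3]) -> 3  [called from tally_events, line 17]
  merge_totals(-1, 4) -> 4  [called from merge_totals, line 5]
  merge_totals(1, 3) -> 4  [called from merge_totals, line 5]
  merge_totals(3, 0) -> 4  [called from tally_events, line 20]
  tally_events([3, 10, 12, 1, 12, 8, 3]) -> 4  [called from main, line 26]
Log origins:
  1: from main, line 25
  2: from tally_events, line 16
  3: from fold_scores, line 12
  4: from tally_events, line 19
  5: from merge_totals, line 4
  6: from merge_totals, line 4
  7: from main, line 27
A correct fix: line 10: replace `weights[low] < low` with `weights[low] < limit`.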